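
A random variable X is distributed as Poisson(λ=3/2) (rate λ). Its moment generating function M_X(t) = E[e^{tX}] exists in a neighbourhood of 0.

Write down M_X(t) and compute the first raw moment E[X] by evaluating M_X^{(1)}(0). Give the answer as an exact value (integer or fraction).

E[X] = D[M](0) = 3/2

M_X(t) = e^(3*e^(t)/2 - 3/2)
D[M](t) = 3*e^(-3/2)*e^(t)*e^(3*e^(t)/2)/2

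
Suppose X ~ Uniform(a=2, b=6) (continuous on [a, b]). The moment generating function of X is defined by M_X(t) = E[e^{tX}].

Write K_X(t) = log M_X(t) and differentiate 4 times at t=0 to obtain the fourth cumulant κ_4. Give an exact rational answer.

M_X(t) = (e^(6*t) - e^(2*t))/(4*t)
K_X(t) = log M_X(t) = -log(t) + log(e^(6*t) - e^(2*t)) - 2*log(2)
K′(t) = (6*t*e^(4*t) - 2*t - e^(4*t) + 1)/(t*e^(4*t) - t)
K′′(t) = (-16*t^2*e^(4*t) + e^(8*t) - 2*e^(4*t) + 1)/(t^2*e^(8*t) - 2*t^2*e^(4*t) + t^2)
K′′′(t) = (64*t^3*e^(8*t) + 64*t^3*e^(4*t) - 2*e^(12*t) + 6*e^(8*t) - 6*e^(4*t) + 2)/(t^3*e^(12*t) - 3*t^3*e^(8*t) + 3*t^3*e^(4*t) - t^3)

κ_4 = K′′′′(0) = -32/15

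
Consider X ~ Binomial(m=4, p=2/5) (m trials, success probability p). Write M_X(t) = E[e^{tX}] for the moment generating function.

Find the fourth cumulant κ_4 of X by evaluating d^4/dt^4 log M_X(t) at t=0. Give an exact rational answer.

M_X(t) = (2*e^(t)/5 + 3/5)^4
K_X(t) = log M_X(t) = 4*log(2*e^(t)/5 + 3/5)
K^(4)(t) = (96*e^(3*t) - 576*e^(2*t) + 216*e^(t))/(16*e^(4*t) + 96*e^(3*t) + 216*e^(2*t) + 216*e^(t) + 81)

κ_4 = K^(4)(0) = -264/625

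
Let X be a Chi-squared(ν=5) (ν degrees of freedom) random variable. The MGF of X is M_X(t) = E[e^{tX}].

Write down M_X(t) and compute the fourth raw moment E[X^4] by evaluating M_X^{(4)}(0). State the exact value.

E[X^4] = M′′′′(0) = 3465

M_X(t) = (1 - 2*t)^(-5/2)
M′(t) = -5/(8*t^3*√(1 - 2*t) - 12*t^2*√(1 - 2*t) + 6*t*√(1 - 2*t) - √(1 - 2*t))
M′′(t) = 35/(16*t^4*√(1 - 2*t) - 32*t^3*√(1 - 2*t) + 24*t^2*√(1 - 2*t) - 8*t*√(1 - 2*t) + √(1 - 2*t))
M′′′(t) = -315/(32*t^5*√(1 - 2*t) - 80*t^4*√(1 - 2*t) + 80*t^3*√(1 - 2*t) - 40*t^2*√(1 - 2*t) + 10*t*√(1 - 2*t) - √(1 - 2*t))
M′′′′(t) = 3465/(64*t^6*√(1 - 2*t) - 192*t^5*√(1 - 2*t) + 240*t^4*√(1 - 2*t) - 160*t^3*√(1 - 2*t) + 60*t^2*√(1 - 2*t) - 12*t*√(1 - 2*t) + √(1 - 2*t))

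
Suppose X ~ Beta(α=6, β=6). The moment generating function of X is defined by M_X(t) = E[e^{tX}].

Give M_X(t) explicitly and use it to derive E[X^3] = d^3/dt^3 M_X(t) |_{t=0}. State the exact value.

E[X^3] = D^3[M](0) = 2/13

M_X(t) = ₁F₁(6; 12; t)
D^3[M](t) = 2*₁F₁(9; 15; t)/13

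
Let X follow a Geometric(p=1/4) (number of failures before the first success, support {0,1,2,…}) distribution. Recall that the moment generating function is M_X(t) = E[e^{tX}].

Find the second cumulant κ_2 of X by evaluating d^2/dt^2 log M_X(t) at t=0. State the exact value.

M_X(t) = 1/(4*(1 - 3*e^(t)/4))
K_X(t) = log M_X(t) = -log(1 - 3*e^(t)/4) - 2*log(2)
D^2[K](t) = 12*e^(t)/(9*e^(2*t) - 24*e^(t) + 16)

κ_2 = D^2[K](0) = 12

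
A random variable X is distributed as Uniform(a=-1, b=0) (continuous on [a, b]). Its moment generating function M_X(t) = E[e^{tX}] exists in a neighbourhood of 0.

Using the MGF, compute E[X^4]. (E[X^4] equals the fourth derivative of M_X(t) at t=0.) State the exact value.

E[X^4] = M′′′′(0) = 1/5

M_X(t) = (1 - e^(-t))/t
M′(t) = (t - e^(t) + 1)*e^(-t)/t^2
M′′(t) = (-t^2 - 2*t + 2*e^(t) - 2)*e^(-t)/t^3
M′′′(t) = (t^3 + 3*t^2 + 6*t - 6*e^(t) + 6)*e^(-t)/t^4
M′′′′(t) = (-t^4 - 4*t^3 - 12*t^2 - 24*t + 24*e^(t) - 24)*e^(-t)/t^5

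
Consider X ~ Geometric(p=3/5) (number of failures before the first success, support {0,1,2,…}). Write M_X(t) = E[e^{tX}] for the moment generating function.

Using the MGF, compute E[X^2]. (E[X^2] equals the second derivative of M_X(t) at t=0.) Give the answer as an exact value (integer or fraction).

M_X(t) = 3/(5*(1 - 2*e^(t)/5))
M^(2)(t) = (-12*e^(2*t) - 30*e^(t))/(8*e^(3*t) - 60*e^(2*t) + 150*e^(t) - 125)

E[X^2] = M^(2)(0) = 14/9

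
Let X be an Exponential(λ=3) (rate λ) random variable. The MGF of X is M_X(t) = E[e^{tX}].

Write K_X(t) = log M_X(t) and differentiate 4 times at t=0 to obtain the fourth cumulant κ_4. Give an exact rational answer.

M_X(t) = 3/(3 - t)
K_X(t) = log M_X(t) = -log(3 - t) + log(3)
D^4[K](t) = 6/(t^4 - 12*t^3 + 54*t^2 - 108*t + 81)

κ_4 = D^4[K](0) = 2/27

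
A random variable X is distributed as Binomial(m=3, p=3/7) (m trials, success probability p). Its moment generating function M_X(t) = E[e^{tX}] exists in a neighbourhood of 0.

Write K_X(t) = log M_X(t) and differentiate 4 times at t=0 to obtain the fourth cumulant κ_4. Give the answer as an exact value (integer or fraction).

M_X(t) = (3*e^(t)/7 + 4/7)^3
K_X(t) = log M_X(t) = 3*log(3*e^(t)/7 + 4/7)
K^(4)(t) = (324*e^(3*t) - 1728*e^(2*t) + 576*e^(t))/(81*e^(4*t) + 432*e^(3*t) + 864*e^(2*t) + 768*e^(t) + 256)

κ_4 = K^(4)(0) = -828/2401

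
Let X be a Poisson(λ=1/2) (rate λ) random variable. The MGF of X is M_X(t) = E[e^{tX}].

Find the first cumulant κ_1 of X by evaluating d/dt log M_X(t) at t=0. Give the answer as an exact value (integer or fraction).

κ_1 = D[K](0) = 1/2

M_X(t) = e^(e^(t)/2 - 1/2)
K_X(t) = log M_X(t) = e^(t)/2 - 1/2
D[K](t) = e^(t)/2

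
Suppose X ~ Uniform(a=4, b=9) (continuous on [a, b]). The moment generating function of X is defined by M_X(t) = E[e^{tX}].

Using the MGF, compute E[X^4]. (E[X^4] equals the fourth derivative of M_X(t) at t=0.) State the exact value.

M_X(t) = (e^(9*t) - e^(4*t))/(5*t)
dM/dt = (9*t*e^(9*t) - 4*t*e^(4*t) - e^(9*t) + e^(4*t))/(5*t^2)
d^2M/dt^2 = (81*t^2*e^(9*t) - 16*t^2*e^(4*t) - 18*t*e^(9*t) + 8*t*e^(4*t) + 2*e^(9*t) - 2*e^(4*t))/(5*t^3)
d^3M/dt^3 = (729*t^3*e^(9*t) - 64*t^3*e^(4*t) - 243*t^2*e^(9*t) + 48*t^2*e^(4*t) + 54*t*e^(9*t) - 24*t*e^(4*t) - 6*e^(9*t) + 6*e^(4*t))/(5*t^4)

E[X^4] = d^4M/dt^4 |_{t=0} = 2321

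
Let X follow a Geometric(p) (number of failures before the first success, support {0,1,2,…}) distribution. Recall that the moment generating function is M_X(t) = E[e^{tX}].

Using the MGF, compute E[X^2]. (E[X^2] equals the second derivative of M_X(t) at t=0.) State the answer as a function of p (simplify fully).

M_X(t) = p/(-(1 - p)*e^(t) + 1)
M′(t) = (-p^2*e^(t) + p*e^(t))/(p^2*e^(2*t) - 2*p*e^(2*t) + 2*p*e^(t) + e^(2*t) - 2*e^(t) + 1)

E[X^2] = M′′(0) = 1 - 3/p + 2/p^2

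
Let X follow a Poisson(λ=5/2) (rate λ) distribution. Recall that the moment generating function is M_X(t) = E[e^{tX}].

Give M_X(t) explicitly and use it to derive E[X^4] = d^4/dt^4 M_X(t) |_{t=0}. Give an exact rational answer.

E[X^4] = M^(4)(0) = 2865/16

M_X(t) = e^(5*e^(t)/2 - 5/2)
M^(4)(t) = (625*e^(4*t)*e^(5*e^(t)/2) + 1500*e^(3*t)*e^(5*e^(t)/2) + 700*e^(2*t)*e^(5*e^(t)/2) + 40*e^(t)*e^(5*e^(t)/2))*e^(-5/2)/16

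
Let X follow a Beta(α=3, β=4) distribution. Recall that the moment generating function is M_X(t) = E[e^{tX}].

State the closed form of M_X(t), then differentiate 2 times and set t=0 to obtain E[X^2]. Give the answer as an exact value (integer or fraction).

M_X(t) = ₁F₁(3; 7; t)
M′(t) = 3*₁F₁(4; 8; t)/7
M′′(t) = 3*₁F₁(5; 9; t)/14

E[X^2] = M′′(0) = 3/14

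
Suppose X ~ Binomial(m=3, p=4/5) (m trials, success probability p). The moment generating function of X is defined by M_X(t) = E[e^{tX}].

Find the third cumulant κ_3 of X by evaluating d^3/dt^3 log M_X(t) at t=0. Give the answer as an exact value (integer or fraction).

κ_3 = d^3K/dt^3 |_{t=0} = -36/125

M_X(t) = (4*e^(t)/5 + 1/5)^3
K_X(t) = log M_X(t) = 3*log(4*e^(t)/5 + 1/5)
dK/dt = 12*e^(t)/(4*e^(t) + 1)
d^2K/dt^2 = 12*e^(t)/(16*e^(2*t) + 8*e^(t) + 1)
d^3K/dt^3 = (-48*e^(2*t) + 12*e^(t))/(64*e^(3*t) + 48*e^(2*t) + 12*e^(t) + 1)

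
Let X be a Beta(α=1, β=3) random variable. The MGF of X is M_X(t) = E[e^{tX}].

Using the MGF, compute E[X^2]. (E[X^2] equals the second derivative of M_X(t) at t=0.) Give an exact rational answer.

M_X(t) = ₁F₁(1; 4; t)
M′(t) = ₁F₁(2; 5; t)/4
M′′(t) = ₁F₁(3; 6; t)/10

E[X^2] = M′′(0) = 1/10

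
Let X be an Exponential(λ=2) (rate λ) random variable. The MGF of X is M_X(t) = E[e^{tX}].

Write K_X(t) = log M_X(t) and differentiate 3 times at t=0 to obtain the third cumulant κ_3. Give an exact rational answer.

M_X(t) = 2/(2 - t)
K_X(t) = log M_X(t) = -log(2 - t) + log(2)
D^3[K](t) = -2/(t^3 - 6*t^2 + 12*t - 8)

κ_3 = D^3[K](0) = 1/4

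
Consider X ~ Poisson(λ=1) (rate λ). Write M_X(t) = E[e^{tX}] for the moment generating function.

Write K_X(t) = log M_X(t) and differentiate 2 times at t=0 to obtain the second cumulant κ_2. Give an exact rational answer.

κ_2 = D^2[K](0) = 1

M_X(t) = e^(e^(t) - 1)
K_X(t) = log M_X(t) = e^(t) - 1
D^2[K](t) = e^(t)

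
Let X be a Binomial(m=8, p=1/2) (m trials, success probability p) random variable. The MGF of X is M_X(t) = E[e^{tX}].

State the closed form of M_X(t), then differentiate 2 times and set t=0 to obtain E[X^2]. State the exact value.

M_X(t) = (e^(t)/2 + 1/2)^8
M′(t) = e^(8*t)/32 + 7*e^(7*t)/32 + 21*e^(6*t)/32 + 35*e^(5*t)/32 + 35*e^(4*t)/32 + 21*e^(3*t)/32 + 7*e^(2*t)/32 + e^(t)/32
M′′(t) = e^(8*t)/4 + 49*e^(7*t)/32 + 63*e^(6*t)/16 + 175*e^(5*t)/32 + 35*e^(4*t)/8 + 63*e^(3*t)/32 + 7*e^(2*t)/16 + e^(t)/32

E[X^2] = M′′(0) = 18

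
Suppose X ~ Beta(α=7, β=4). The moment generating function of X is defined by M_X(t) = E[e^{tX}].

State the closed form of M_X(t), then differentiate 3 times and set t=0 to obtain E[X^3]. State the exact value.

M_X(t) = ₁F₁(7; 11; t)
M^(3)(t) = 42*₁F₁(10; 14; t)/143

E[X^3] = M^(3)(0) = 42/143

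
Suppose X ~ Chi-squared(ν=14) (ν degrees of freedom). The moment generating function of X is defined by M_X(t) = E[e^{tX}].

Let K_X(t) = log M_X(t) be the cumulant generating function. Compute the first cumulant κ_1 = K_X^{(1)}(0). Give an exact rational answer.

M_X(t) = (1 - 2*t)^(-7)
K_X(t) = log M_X(t) = -7*log(1 - 2*t)
D[K](t) = -14/(2*t - 1)

κ_1 = D[K](0) = 14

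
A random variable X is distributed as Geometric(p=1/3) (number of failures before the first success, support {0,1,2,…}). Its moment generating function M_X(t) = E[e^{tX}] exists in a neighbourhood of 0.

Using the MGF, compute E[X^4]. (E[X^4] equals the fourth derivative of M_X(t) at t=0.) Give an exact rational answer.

M_X(t) = 1/(3*(1 - 2*e^(t)/3))
M^(4)(t) = (-16*e^(4*t) - 264*e^(3*t) - 396*e^(2*t) - 54*e^(t))/(32*e^(5*t) - 240*e^(4*t) + 720*e^(3*t) - 1080*e^(2*t) + 810*e^(t) - 243)

E[X^4] = M^(4)(0) = 730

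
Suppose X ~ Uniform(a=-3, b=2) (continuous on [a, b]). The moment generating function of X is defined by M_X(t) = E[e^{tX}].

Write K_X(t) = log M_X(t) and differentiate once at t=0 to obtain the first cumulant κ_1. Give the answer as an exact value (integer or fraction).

κ_1 = D[K](0) = -1/2

M_X(t) = (e^(2*t) - e^(-3*t))/(5*t)
K_X(t) = log M_X(t) = -log(t) + log(e^(2*t) - e^(-3*t)) - log(5)
D[K](t) = (2*t*e^(5*t) + 3*t - e^(5*t) + 1)/(t*e^(5*t) - t)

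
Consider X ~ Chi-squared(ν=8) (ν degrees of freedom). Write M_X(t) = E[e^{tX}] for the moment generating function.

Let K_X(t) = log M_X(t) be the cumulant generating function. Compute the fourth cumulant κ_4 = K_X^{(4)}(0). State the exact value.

κ_4 = d^4K/dt^4 |_{t=0} = 384

M_X(t) = (1 - 2*t)^(-4)
K_X(t) = log M_X(t) = -4*log(1 - 2*t)
dK/dt = -8/(2*t - 1)
d^2K/dt^2 = 16/(4*t^2 - 4*t + 1)
d^3K/dt^3 = -64/(8*t^3 - 12*t^2 + 6*t - 1)
d^4K/dt^4 = 384/(16*t^4 - 32*t^3 + 24*t^2 - 8*t + 1)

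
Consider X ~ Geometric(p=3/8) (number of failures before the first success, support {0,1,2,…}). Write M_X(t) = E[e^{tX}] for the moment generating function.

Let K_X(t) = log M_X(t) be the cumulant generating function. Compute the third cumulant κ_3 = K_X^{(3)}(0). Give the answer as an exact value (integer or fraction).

κ_3 = d^3K/dt^3 |_{t=0} = 520/27

M_X(t) = 3/(8*(1 - 5*e^(t)/8))
K_X(t) = log M_X(t) = -log(1 - 5*e^(t)/8) - 3*log(2) + log(3)
dK/dt = -5*e^(t)/(5*e^(t) - 8)
d^2K/dt^2 = 40*e^(t)/(25*e^(2*t) - 80*e^(t) + 64)
d^3K/dt^3 = (-200*e^(2*t) - 320*e^(t))/(125*e^(3*t) - 600*e^(2*t) + 960*e^(t) - 512)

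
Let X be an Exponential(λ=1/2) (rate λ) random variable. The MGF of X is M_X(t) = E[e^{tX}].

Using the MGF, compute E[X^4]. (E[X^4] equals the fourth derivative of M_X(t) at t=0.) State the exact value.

M_X(t) = 1/(2*(1/2 - t))
D^4[M](t) = -384/(32*t^5 - 80*t^4 + 80*t^3 - 40*t^2 + 10*t - 1)

E[X^4] = D^4[M](0) = 384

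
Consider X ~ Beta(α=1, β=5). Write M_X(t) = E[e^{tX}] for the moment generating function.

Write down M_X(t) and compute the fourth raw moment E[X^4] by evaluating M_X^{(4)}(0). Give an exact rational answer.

M_X(t) = ₁F₁(1; 6; t)
D^4[M](t) = ₁F₁(5; 10; t)/126

E[X^4] = D^4[M](0) = 1/126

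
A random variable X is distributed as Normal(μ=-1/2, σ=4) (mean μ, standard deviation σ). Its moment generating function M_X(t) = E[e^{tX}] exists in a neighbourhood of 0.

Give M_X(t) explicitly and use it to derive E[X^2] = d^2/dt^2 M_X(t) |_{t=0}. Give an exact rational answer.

M_X(t) = e^(8*t^2 - t/2)
D^2[M](t) = (1024*t^2*e^(8*t^2) - 64*t*e^(8*t^2) + 65*e^(8*t^2))*e^(-t/2)/4

E[X^2] = D^2[M](0) = 65/4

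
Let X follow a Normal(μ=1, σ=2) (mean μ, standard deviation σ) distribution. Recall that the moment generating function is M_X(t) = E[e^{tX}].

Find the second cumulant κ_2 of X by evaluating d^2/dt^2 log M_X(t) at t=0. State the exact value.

κ_2 = d^2K/dt^2 |_{t=0} = 4

M_X(t) = e^(2*t^2 + t)
K_X(t) = log M_X(t) = 2*t^2 + t
dK/dt = 4*t + 1
d^2K/dt^2 = 4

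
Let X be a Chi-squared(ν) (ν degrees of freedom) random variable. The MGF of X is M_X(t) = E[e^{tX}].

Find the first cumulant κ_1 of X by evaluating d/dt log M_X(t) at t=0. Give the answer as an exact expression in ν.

κ_1 = K^(1)(0) = ν

M_X(t) = (1 - 2*t)^(-ν/2)
K_X(t) = log M_X(t) = -ν*log(1 - 2*t)/2
K^(1)(t) = -ν/(2*t - 1)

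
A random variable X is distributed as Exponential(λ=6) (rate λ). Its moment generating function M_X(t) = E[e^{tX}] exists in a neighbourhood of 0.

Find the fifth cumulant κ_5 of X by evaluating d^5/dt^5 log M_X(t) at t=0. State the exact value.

M_X(t) = 6/(6 - t)
K_X(t) = log M_X(t) = -log(6 - t) + log(6)
D^5[K](t) = -24/(t^5 - 30*t^4 + 360*t^3 - 2160*t^2 + 6480*t - 7776)

κ_5 = D^5[K](0) = 1/324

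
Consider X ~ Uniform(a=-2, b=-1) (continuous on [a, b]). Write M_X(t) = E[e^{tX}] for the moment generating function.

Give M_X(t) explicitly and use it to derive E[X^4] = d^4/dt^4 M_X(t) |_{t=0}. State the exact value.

E[X^4] = M^(4)(0) = 31/5

M_X(t) = (e^(-t) - e^(-2*t))/t
M^(4)(t) = (t^4*e^(t) - 16*t^4 + 4*t^3*e^(t) - 32*t^3 + 12*t^2*e^(t) - 48*t^2 + 24*t*e^(t) - 48*t + 24*e^(t) - 24)*e^(-2*t)/t^5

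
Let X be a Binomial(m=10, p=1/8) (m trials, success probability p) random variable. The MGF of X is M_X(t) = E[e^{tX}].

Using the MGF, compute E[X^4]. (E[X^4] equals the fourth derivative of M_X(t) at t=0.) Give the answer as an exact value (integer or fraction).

E[X^4] = M′′′′(0) = 5315/256

M_X(t) = (e^(t)/8 + 7/8)^10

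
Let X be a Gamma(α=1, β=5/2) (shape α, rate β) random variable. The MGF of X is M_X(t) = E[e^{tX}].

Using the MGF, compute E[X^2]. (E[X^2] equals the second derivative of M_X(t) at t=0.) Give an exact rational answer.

M_X(t) = 5/(2*(5/2 - t))
M^(2)(t) = -40/(8*t^3 - 60*t^2 + 150*t - 125)

E[X^2] = M^(2)(0) = 8/25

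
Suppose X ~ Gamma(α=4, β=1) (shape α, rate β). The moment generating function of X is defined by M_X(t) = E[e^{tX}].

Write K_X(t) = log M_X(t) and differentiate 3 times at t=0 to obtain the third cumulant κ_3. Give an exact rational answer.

M_X(t) = (1 - t)^(-4)
K_X(t) = log M_X(t) = -4*log(1 - t)
D^3[K](t) = -8/(t^3 - 3*t^2 + 3*t - 1)

κ_3 = D^3[K](0) = 8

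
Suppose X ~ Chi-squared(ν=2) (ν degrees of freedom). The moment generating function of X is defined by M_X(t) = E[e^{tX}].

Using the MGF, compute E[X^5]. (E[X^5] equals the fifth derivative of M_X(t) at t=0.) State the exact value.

E[X^5] = D^5[M](0) = 3840

M_X(t) = 1/(1 - 2*t)
D^5[M](t) = 3840/(64*t^6 - 192*t^5 + 240*t^4 - 160*t^3 + 60*t^2 - 12*t + 1)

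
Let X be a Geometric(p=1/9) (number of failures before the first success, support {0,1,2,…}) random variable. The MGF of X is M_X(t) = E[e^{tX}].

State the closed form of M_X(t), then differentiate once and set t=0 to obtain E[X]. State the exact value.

E[X] = M′(0) = 8

M_X(t) = 1/(9*(1 - 8*e^(t)/9))
M′(t) = 8*e^(t)/(64*e^(2*t) - 144*e^(t) + 81)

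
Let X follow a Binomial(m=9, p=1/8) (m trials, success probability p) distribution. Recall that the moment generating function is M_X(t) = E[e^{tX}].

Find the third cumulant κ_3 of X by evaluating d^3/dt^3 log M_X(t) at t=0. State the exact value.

κ_3 = K′′′(0) = 189/256

M_X(t) = (e^(t)/8 + 7/8)^9
K_X(t) = log M_X(t) = 9*log(e^(t)/8 + 7/8)
K′(t) = 9*e^(t)/(e^(t) + 7)
K′′(t) = 63*e^(t)/(e^(2*t) + 14*e^(t) + 49)
K′′′(t) = (-63*e^(2*t) + 441*e^(t))/(e^(3*t) + 21*e^(2*t) + 147*e^(t) + 343)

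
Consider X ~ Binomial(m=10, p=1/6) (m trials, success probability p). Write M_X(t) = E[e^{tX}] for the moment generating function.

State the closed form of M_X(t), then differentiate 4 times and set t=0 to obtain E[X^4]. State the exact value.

M_X(t) = (e^(t)/6 + 5/6)^10

E[X^4] = M′′′′(0) = 775/18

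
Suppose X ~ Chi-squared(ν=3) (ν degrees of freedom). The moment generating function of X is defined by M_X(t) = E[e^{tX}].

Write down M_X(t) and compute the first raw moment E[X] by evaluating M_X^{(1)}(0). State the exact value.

E[X] = dM/dt |_{t=0} = 3

M_X(t) = (1 - 2*t)^(-3/2)
dM/dt = 3/(4*t^2*√(1 - 2*t) - 4*t*√(1 - 2*t) + √(1 - 2*t))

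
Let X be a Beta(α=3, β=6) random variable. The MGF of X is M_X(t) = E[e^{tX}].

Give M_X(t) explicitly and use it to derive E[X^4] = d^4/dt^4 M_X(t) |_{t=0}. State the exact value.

M_X(t) = ₁F₁(3; 9; t)
M^(4)(t) = ₁F₁(7; 13; t)/33

E[X^4] = M^(4)(0) = 1/33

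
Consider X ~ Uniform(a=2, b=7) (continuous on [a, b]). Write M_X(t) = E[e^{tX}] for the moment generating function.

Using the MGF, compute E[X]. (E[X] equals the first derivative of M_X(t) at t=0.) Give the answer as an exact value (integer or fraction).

E[X] = dM/dt |_{t=0} = 9/2

M_X(t) = (e^(7*t) - e^(2*t))/(5*t)
dM/dt = (7*t*e^(7*t) - 2*t*e^(2*t) - e^(7*t) + e^(2*t))/(5*t^2)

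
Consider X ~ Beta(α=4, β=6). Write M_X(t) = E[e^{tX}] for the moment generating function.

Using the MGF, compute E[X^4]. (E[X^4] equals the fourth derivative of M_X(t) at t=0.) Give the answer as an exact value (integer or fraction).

E[X^4] = d^4M/dt^4 |_{t=0} = 7/143

M_X(t) = ₁F₁(4; 10; t)
dM/dt = 2*₁F₁(5; 11; t)/5
d^2M/dt^2 = 2*₁F₁(6; 12; t)/11
d^3M/dt^3 = ₁F₁(7; 13; t)/11
d^4M/dt^4 = 7*₁F₁(8; 14; t)/143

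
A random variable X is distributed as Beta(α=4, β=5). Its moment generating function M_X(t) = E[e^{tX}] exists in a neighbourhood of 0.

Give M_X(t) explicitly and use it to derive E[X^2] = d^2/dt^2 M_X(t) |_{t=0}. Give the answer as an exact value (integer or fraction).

M_X(t) = ₁F₁(4; 9; t)
M^(2)(t) = 2*₁F₁(6; 11; t)/9

E[X^2] = M^(2)(0) = 2/9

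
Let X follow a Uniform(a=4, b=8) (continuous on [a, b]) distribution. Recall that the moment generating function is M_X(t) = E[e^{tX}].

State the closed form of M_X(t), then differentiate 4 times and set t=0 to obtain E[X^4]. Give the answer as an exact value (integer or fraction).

E[X^4] = M′′′′(0) = 7936/5

M_X(t) = (e^(8*t) - e^(4*t))/(4*t)
M′(t) = (8*t*e^(8*t) - 4*t*e^(4*t) - e^(8*t) + e^(4*t))/(4*t^2)
M′′(t) = (32*t^2*e^(8*t) - 8*t^2*e^(4*t) - 8*t*e^(8*t) + 4*t*e^(4*t) + e^(8*t) - e^(4*t))/(2*t^3)
M′′′(t) = (256*t^3*e^(8*t) - 32*t^3*e^(4*t) - 96*t^2*e^(8*t) + 24*t^2*e^(4*t) + 24*t*e^(8*t) - 12*t*e^(4*t) - 3*e^(8*t) + 3*e^(4*t))/(2*t^4)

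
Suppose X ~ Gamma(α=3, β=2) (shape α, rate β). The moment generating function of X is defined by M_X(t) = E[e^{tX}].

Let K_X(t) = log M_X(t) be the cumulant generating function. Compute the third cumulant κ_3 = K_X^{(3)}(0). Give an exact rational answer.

κ_3 = d^3K/dt^3 |_{t=0} = 3/4

M_X(t) = 8/(2 - t)^3
K_X(t) = log M_X(t) = -3*log(2 - t) + 3*log(2)
dK/dt = -3/(t - 2)
d^2K/dt^2 = 3/(t^2 - 4*t + 4)
d^3K/dt^3 = -6/(t^3 - 6*t^2 + 12*t - 8)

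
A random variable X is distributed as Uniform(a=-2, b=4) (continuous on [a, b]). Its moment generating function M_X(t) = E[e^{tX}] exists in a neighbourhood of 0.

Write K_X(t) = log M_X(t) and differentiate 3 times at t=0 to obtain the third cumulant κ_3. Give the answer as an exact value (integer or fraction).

M_X(t) = (e^(4*t) - e^(-2*t))/(6*t)
K_X(t) = log M_X(t) = -log(t) + log(e^(4*t) - e^(-2*t)) - log(6)
K′(t) = (4*t*e^(6*t) + 2*t - e^(6*t) + 1)/(t*e^(6*t) - t)
K′′(t) = (-36*t^2*e^(6*t) + e^(12*t) - 2*e^(6*t) + 1)/(t^2*e^(12*t) - 2*t^2*e^(6*t) + t^2)
K′′′(t) = (216*t^3*e^(12*t) + 216*t^3*e^(6*t) - 2*e^(18*t) + 6*e^(12*t) - 6*e^(6*t) + 2)/(t^3*e^(18*t) - 3*t^3*e^(12*t) + 3*t^3*e^(6*t) - t^3)

κ_3 = K′′′(0) = 0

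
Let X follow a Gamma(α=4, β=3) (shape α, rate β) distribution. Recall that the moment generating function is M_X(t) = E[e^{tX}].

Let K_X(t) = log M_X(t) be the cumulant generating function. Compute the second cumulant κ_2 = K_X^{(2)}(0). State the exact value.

κ_2 = K′′(0) = 4/9

M_X(t) = 81/(3 - t)^4
K_X(t) = log M_X(t) = -4*log(3 - t) + 4*log(3)
K′(t) = -4/(t - 3)
K′′(t) = 4/(t^2 - 6*t + 9)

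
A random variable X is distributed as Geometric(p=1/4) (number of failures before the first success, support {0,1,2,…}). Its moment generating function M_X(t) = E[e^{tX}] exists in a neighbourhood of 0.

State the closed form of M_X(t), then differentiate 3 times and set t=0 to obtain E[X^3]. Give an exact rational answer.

M_X(t) = 1/(4*(1 - 3*e^(t)/4))
M′(t) = 3*e^(t)/(9*e^(2*t) - 24*e^(t) + 16)
M′′(t) = (-9*e^(2*t) - 12*e^(t))/(27*e^(3*t) - 108*e^(2*t) + 144*e^(t) - 64)
M′′′(t) = (27*e^(3*t) + 144*e^(2*t) + 48*e^(t))/(81*e^(4*t) - 432*e^(3*t) + 864*e^(2*t) - 768*e^(t) + 256)

E[X^3] = M′′′(0) = 219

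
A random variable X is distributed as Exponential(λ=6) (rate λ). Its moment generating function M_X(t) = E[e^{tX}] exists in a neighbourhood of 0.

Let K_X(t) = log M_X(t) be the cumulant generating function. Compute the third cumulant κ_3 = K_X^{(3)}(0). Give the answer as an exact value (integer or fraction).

κ_3 = d^3K/dt^3 |_{t=0} = 1/108

M_X(t) = 6/(6 - t)
K_X(t) = log M_X(t) = -log(6 - t) + log(6)
dK/dt = -1/(t - 6)
d^2K/dt^2 = 1/(t^2 - 12*t + 36)
d^3K/dt^3 = -2/(t^3 - 18*t^2 + 108*t - 216)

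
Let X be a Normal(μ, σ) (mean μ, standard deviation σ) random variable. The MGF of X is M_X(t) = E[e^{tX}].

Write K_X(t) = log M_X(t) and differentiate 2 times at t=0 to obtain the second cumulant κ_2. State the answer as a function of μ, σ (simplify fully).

M_X(t) = e^(μ*t + σ^2*t^2/2)
K_X(t) = log M_X(t) = μ*t + σ^2*t^2/2
K′(t) = μ + σ^2*t
K′′(t) = σ^2

κ_2 = K′′(0) = σ^2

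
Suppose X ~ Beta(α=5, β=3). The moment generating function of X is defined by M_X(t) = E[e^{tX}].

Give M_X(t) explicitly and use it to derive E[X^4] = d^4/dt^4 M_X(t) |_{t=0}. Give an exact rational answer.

E[X^4] = D^4[M](0) = 7/33

M_X(t) = ₁F₁(5; 8; t)
D^4[M](t) = 7*₁F₁(9; 12; t)/33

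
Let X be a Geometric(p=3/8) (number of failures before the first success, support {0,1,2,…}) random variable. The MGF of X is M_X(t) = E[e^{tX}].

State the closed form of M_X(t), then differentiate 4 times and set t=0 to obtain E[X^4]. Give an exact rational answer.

E[X^4] = D^4[M](0) = 10595/27

M_X(t) = 3/(8*(1 - 5*e^(t)/8))
D^4[M](t) = (-1875*e^(4*t) - 33000*e^(3*t) - 52800*e^(2*t) - 7680*e^(t))/(3125*e^(5*t) - 25000*e^(4*t) + 80000*e^(3*t) - 128000*e^(2*t) + 102400*e^(t) - 32768)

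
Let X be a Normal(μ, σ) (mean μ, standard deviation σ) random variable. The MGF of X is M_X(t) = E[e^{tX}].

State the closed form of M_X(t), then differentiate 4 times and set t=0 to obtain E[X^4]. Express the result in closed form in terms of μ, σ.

M_X(t) = e^(μ*t + σ^2*t^2/2)
M′(t) = μ*e^(μ*t)*e^(σ^2*t^2/2) + σ^2*t*e^(μ*t)*e^(σ^2*t^2/2)
M′′(t) = μ^2*e^(μ*t)*e^(σ^2*t^2/2) + 2*μ*σ^2*t*e^(μ*t)*e^(σ^2*t^2/2) + σ^4*t^2*e^(μ*t)*e^(σ^2*t^2/2) + σ^2*e^(μ*t)*e^(σ^2*t^2/2)

E[X^4] = M′′′′(0) = μ^4 + 6*μ^2*σ^2 + 3*σ^4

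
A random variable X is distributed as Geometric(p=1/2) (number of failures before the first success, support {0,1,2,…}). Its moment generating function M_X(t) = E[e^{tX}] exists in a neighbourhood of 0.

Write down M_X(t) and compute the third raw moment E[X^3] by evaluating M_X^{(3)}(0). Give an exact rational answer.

M_X(t) = 1/(2*(1 - e^(t)/2))
D^3[M](t) = (e^(3*t) + 8*e^(2*t) + 4*e^(t))/(e^(4*t) - 8*e^(3*t) + 24*e^(2*t) - 32*e^(t) + 16)

E[X^3] = D^3[M](0) = 13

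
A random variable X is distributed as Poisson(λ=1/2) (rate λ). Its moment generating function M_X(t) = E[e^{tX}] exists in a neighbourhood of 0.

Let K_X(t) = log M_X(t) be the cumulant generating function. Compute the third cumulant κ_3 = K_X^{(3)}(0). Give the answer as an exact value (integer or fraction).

κ_3 = d^3K/dt^3 |_{t=0} = 1/2

M_X(t) = e^(e^(t)/2 - 1/2)
K_X(t) = log M_X(t) = e^(t)/2 - 1/2
dK/dt = e^(t)/2
d^2K/dt^2 = e^(t)/2
d^3K/dt^3 = e^(t)/2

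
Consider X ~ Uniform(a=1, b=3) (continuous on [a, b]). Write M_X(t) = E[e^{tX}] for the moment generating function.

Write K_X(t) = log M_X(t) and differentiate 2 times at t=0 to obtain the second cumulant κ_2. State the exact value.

M_X(t) = (e^(3*t) - e^(t))/(2*t)
K_X(t) = log M_X(t) = -log(t) + log(e^(3*t) - e^(t)) - log(2)
dK/dt = (3*t*e^(2*t) - t - e^(2*t) + 1)/(t*e^(2*t) - t)
d^2K/dt^2 = (-4*t^2*e^(2*t) + e^(4*t) - 2*e^(2*t) + 1)/(t^2*e^(4*t) - 2*t^2*e^(2*t) + t^2)

κ_2 = d^2K/dt^2 |_{t=0} = 1/3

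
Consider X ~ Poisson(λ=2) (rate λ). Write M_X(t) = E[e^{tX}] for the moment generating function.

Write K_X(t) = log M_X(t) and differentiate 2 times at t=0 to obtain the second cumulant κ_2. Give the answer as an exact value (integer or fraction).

M_X(t) = e^(2*e^(t) - 2)
K_X(t) = log M_X(t) = 2*e^(t) - 2
K′(t) = 2*e^(t)
K′′(t) = 2*e^(t)

κ_2 = K′′(0) = 2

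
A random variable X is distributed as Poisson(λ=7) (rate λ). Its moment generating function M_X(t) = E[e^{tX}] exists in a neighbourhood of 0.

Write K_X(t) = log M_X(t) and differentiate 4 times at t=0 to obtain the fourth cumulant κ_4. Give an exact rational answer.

κ_4 = d^4K/dt^4 |_{t=0} = 7

M_X(t) = e^(7*e^(t) - 7)
K_X(t) = log M_X(t) = 7*e^(t) - 7
dK/dt = 7*e^(t)
d^2K/dt^2 = 7*e^(t)
d^3K/dt^3 = 7*e^(t)
d^4K/dt^4 = 7*e^(t)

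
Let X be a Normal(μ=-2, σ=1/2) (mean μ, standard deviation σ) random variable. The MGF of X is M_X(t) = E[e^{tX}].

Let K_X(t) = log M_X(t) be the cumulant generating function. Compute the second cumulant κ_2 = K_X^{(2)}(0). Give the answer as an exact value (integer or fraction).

κ_2 = K′′(0) = 1/4

M_X(t) = e^(t^2/8 - 2*t)
K_X(t) = log M_X(t) = t^2/8 - 2*t
K′(t) = t/4 - 2
K′′(t) = 1/4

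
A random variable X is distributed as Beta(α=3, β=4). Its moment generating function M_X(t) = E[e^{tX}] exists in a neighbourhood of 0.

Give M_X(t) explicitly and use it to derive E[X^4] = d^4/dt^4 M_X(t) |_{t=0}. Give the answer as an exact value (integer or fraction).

M_X(t) = ₁F₁(3; 7; t)
M^(4)(t) = ₁F₁(7; 11; t)/14

E[X^4] = M^(4)(0) = 1/14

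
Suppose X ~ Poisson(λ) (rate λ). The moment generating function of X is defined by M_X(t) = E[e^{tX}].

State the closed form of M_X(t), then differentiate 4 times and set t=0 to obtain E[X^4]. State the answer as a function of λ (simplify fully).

M_X(t) = e^(λ*(e^(t) - 1))
M′(t) = λ*e^(-λ)*e^(t)*e^(λ*e^(t))
M′′(t) = (λ^2*e^(2*t)*e^(λ*e^(t)) + λ*e^(t)*e^(λ*e^(t)))*e^(-λ)
M′′′(t) = (λ^3*e^(3*t)*e^(λ*e^(t)) + 3*λ^2*e^(2*t)*e^(λ*e^(t)) + λ*e^(t)*e^(λ*e^(t)))*e^(-λ)
M′′′′(t) = (λ^4*e^(4*t)*e^(λ*e^(t)) + 6*λ^3*e^(3*t)*e^(λ*e^(t)) + 7*λ^2*e^(2*t)*e^(λ*e^(t)) + λ*e^(t)*e^(λ*e^(t)))*e^(-λ)

E[X^4] = M′′′′(0) = λ*(λ^3 + 6*λ^2 + 7*λ + 1)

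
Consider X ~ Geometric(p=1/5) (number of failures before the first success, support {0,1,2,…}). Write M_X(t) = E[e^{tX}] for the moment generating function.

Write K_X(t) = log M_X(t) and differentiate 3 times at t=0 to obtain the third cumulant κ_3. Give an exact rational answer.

M_X(t) = 1/(5*(1 - 4*e^(t)/5))
K_X(t) = log M_X(t) = -log(1 - 4*e^(t)/5) - log(5)
D^3[K](t) = (-80*e^(2*t) - 100*e^(t))/(64*e^(3*t) - 240*e^(2*t) + 300*e^(t) - 125)

κ_3 = D^3[K](0) = 180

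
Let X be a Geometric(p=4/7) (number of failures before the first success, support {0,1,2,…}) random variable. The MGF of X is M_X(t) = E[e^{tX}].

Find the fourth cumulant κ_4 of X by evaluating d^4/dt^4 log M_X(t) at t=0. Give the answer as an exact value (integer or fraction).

M_X(t) = 4/(7*(1 - 3*e^(t)/7))
K_X(t) = log M_X(t) = -log(1 - 3*e^(t)/7) - log(7) + 2*log(2)
K^(4)(t) = (189*e^(3*t) + 1764*e^(2*t) + 1029*e^(t))/(81*e^(4*t) - 756*e^(3*t) + 2646*e^(2*t) - 4116*e^(t) + 2401)

κ_4 = K^(4)(0) = 1491/128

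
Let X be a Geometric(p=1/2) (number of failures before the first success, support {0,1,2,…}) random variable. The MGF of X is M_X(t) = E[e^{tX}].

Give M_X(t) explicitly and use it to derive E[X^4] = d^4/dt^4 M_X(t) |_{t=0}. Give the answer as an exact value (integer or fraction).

M_X(t) = 1/(2*(1 - e^(t)/2))
D^4[M](t) = (-e^(4*t) - 22*e^(3*t) - 44*e^(2*t) - 8*e^(t))/(e^(5*t) - 10*e^(4*t) + 40*e^(3*t) - 80*e^(2*t) + 80*e^(t) - 32)

E[X^4] = D^4[M](0) = 75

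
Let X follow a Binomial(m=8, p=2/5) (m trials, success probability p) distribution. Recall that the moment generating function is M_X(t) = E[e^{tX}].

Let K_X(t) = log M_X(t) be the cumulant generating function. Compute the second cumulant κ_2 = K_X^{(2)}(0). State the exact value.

M_X(t) = (2*e^(t)/5 + 3/5)^8
K_X(t) = log M_X(t) = 8*log(2*e^(t)/5 + 3/5)
D^2[K](t) = 48*e^(t)/(4*e^(2*t) + 12*e^(t) + 9)

κ_2 = D^2[K](0) = 48/25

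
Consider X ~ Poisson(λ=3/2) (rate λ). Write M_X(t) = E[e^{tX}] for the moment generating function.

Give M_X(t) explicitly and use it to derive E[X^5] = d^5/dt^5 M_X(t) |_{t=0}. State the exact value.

E[X^5] = d^5M/dt^5 |_{t=0} = 5691/32

M_X(t) = e^(3*e^(t)/2 - 3/2)
dM/dt = 3*e^(-3/2)*e^(t)*e^(3*e^(t)/2)/2
d^2M/dt^2 = (9*e^(2*t)*e^(3*e^(t)/2) + 6*e^(t)*e^(3*e^(t)/2))*e^(-3/2)/4
d^3M/dt^3 = (27*e^(3*t)*e^(3*e^(t)/2) + 54*e^(2*t)*e^(3*e^(t)/2) + 12*e^(t)*e^(3*e^(t)/2))*e^(-3/2)/8
d^4M/dt^4 = (81*e^(4*t)*e^(3*e^(t)/2) + 324*e^(3*t)*e^(3*e^(t)/2) + 252*e^(2*t)*e^(3*e^(t)/2) + 24*e^(t)*e^(3*e^(t)/2))*e^(-3/2)/16
d^5M/dt^5 = (243*e^(5*t)*e^(3*e^(t)/2) + 1620*e^(4*t)*e^(3*e^(t)/2) + 2700*e^(3*t)*e^(3*e^(t)/2) + 1080*e^(2*t)*e^(3*e^(t)/2) + 48*e^(t)*e^(3*e^(t)/2))*e^(-3/2)/32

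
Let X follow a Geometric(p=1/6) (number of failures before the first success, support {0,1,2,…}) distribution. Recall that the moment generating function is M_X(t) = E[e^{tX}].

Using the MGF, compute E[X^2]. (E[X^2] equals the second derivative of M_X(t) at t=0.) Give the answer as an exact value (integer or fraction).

M_X(t) = 1/(6*(1 - 5*e^(t)/6))
M′(t) = 5*e^(t)/(25*e^(2*t) - 60*e^(t) + 36)
M′′(t) = (-25*e^(2*t) - 30*e^(t))/(125*e^(3*t) - 450*e^(2*t) + 540*e^(t) - 216)

E[X^2] = M′′(0) = 55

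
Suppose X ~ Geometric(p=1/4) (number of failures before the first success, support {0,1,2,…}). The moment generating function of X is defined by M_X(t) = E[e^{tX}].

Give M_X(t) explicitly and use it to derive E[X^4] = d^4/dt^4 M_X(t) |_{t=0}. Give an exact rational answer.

M_X(t) = 1/(4*(1 - 3*e^(t)/4))
M^(4)(t) = (-81*e^(4*t) - 1188*e^(3*t) - 1584*e^(2*t) - 192*e^(t))/(243*e^(5*t) - 1620*e^(4*t) + 4320*e^(3*t) - 5760*e^(2*t) + 3840*e^(t) - 1024)

E[X^4] = M^(4)(0) = 3045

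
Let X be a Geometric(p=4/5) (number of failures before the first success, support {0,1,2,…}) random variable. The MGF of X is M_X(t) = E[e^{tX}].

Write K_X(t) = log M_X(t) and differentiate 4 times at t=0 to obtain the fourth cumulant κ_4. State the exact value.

M_X(t) = 4/(5*(1 - e^(t)/5))
K_X(t) = log M_X(t) = -log(1 - e^(t)/5) - log(5) + 2*log(2)
D^4[K](t) = (5*e^(3*t) + 100*e^(2*t) + 125*e^(t))/(e^(4*t) - 20*e^(3*t) + 150*e^(2*t) - 500*e^(t) + 625)

κ_4 = D^4[K](0) = 115/128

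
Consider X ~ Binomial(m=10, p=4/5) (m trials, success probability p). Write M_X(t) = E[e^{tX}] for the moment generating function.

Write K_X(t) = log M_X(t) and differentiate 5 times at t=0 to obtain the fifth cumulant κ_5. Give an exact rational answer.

M_X(t) = (4*e^(t)/5 + 1/5)^10
K_X(t) = log M_X(t) = 10*log(4*e^(t)/5 + 1/5)
dK/dt = 40*e^(t)/(4*e^(t) + 1)
d^2K/dt^2 = 40*e^(t)/(16*e^(2*t) + 8*e^(t) + 1)
d^3K/dt^3 = (-160*e^(2*t) + 40*e^(t))/(64*e^(3*t) + 48*e^(2*t) + 12*e^(t) + 1)
d^4K/dt^4 = (640*e^(3*t) - 640*e^(2*t) + 40*e^(t))/(256*e^(4*t) + 256*e^(3*t) + 96*e^(2*t) + 16*e^(t) + 1)
d^5K/dt^5 = (-2560*e^(4*t) + 7040*e^(3*t) - 1760*e^(2*t) + 40*e^(t))/(1024*e^(5*t) + 1280*e^(4*t) + 640*e^(3*t) + 160*e^(2*t) + 20*e^(t) + 1)

κ_5 = d^5K/dt^5 |_{t=0} = 552/625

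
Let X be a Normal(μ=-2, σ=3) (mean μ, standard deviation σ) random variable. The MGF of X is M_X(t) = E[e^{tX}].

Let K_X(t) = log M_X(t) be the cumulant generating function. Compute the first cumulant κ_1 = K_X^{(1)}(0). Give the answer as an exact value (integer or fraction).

κ_1 = K′(0) = -2

M_X(t) = e^(9*t^2/2 - 2*t)
K_X(t) = log M_X(t) = 9*t^2/2 - 2*t
K′(t) = 9*t - 2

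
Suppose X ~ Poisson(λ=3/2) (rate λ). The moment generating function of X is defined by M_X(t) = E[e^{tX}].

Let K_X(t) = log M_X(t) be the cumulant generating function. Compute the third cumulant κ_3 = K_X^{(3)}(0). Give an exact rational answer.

κ_3 = K′′′(0) = 3/2

M_X(t) = e^(3*e^(t)/2 - 3/2)
K_X(t) = log M_X(t) = 3*e^(t)/2 - 3/2
K′(t) = 3*e^(t)/2
K′′(t) = 3*e^(t)/2
K′′′(t) = 3*e^(t)/2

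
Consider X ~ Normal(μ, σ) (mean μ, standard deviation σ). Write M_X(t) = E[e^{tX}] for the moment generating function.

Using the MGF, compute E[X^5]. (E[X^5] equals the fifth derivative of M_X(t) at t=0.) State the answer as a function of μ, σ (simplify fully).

E[X^5] = M^(5)(0) = μ*(μ^4 + 10*μ^2*σ^2 + 15*σ^4)

M_X(t) = e^(μ*t + σ^2*t^2/2)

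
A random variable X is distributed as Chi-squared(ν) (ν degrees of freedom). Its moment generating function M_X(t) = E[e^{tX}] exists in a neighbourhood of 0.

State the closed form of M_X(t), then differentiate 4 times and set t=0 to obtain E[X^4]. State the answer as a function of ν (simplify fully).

M_X(t) = (1 - 2*t)^(-ν/2)
dM/dt = -ν/(2*t*(1 - 2*t)^(ν/2) - (1 - 2*t)^(ν/2))
d^2M/dt^2 = (ν^2 + 2*ν)/(4*t^2*(1 - 2*t)^(ν/2) - 4*t*(1 - 2*t)^(ν/2) + (1 - 2*t)^(ν/2))
d^3M/dt^3 = (-ν^3 - 6*ν^2 - 8*ν)/(8*t^3*(1 - 2*t)^(ν/2) - 12*t^2*(1 - 2*t)^(ν/2) + 6*t*(1 - 2*t)^(ν/2) - (1 - 2*t)^(ν/2))
d^4M/dt^4 = (ν^4 + 12*ν^3 + 44*ν^2 + 48*ν)/(16*t^4*(1 - 2*t)^(ν/2) - 32*t^3*(1 - 2*t)^(ν/2) + 24*t^2*(1 - 2*t)^(ν/2) - 8*t*(1 - 2*t)^(ν/2) + (1 - 2*t)^(ν/2))

E[X^4] = d^4M/dt^4 |_{t=0} = ν*(ν^3 + 12*ν^2 + 44*ν + 48)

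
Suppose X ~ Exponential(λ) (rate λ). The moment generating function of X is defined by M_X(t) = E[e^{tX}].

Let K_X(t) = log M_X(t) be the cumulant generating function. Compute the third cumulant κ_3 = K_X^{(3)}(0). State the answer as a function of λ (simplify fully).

κ_3 = K′′′(0) = 2/λ^3

M_X(t) = λ/(λ - t)
K_X(t) = log M_X(t) = log(λ) - log(λ - t)
K′(t) = -1/(-λ + t)
K′′(t) = 1/(λ^2 - 2*λ*t + t^2)
K′′′(t) = -2/(-λ^3 + 3*λ^2*t - 3*λ*t^2 + t^3)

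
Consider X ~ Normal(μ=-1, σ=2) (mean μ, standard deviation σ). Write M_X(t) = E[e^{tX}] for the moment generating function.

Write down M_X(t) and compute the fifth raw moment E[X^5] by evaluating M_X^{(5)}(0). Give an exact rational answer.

E[X^5] = M^(5)(0) = -281

M_X(t) = e^(2*t^2 - t)
M^(5)(t) = (1024*t^5*e^(2*t^2) - 1280*t^4*e^(2*t^2) + 3200*t^3*e^(2*t^2) - 2080*t^2*e^(2*t^2) + 1460*t*e^(2*t^2) - 281*e^(2*t^2))*e^(-t)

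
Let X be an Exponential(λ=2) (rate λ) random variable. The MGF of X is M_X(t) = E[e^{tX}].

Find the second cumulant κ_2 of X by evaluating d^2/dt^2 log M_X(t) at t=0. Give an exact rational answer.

M_X(t) = 2/(2 - t)
K_X(t) = log M_X(t) = -log(2 - t) + log(2)
D^2[K](t) = 1/(t^2 - 4*t + 4)

κ_2 = D^2[K](0) = 1/4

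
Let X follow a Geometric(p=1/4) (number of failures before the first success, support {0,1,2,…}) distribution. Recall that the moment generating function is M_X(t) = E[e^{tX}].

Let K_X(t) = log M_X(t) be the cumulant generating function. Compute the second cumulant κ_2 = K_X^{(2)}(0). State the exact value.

M_X(t) = 1/(4*(1 - 3*e^(t)/4))
K_X(t) = log M_X(t) = -log(1 - 3*e^(t)/4) - 2*log(2)
dK/dt = -3*e^(t)/(3*e^(t) - 4)
d^2K/dt^2 = 12*e^(t)/(9*e^(2*t) - 24*e^(t) + 16)

κ_2 = d^2K/dt^2 |_{t=0} = 12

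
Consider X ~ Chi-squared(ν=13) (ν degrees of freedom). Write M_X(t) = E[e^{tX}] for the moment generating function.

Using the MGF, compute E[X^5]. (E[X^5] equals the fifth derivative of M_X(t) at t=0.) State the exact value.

M_X(t) = (1 - 2*t)^(-13/2)

E[X^5] = D^5[M](0) = 1322685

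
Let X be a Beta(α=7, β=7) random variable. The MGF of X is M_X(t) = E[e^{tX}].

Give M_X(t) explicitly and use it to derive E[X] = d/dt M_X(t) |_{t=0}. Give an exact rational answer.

E[X] = M′(0) = 1/2

M_X(t) = ₁F₁(7; 14; t)
M′(t) = ₁F₁(8; 15; t)/2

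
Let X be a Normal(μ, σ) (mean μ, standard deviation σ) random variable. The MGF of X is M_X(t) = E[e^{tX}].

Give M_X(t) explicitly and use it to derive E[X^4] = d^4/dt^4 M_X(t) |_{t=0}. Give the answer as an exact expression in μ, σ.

E[X^4] = M′′′′(0) = μ^4 + 6*μ^2*σ^2 + 3*σ^4

M_X(t) = e^(μ*t + σ^2*t^2/2)
M′(t) = μ*e^(μ*t)*e^(σ^2*t^2/2) + σ^2*t*e^(μ*t)*e^(σ^2*t^2/2)
M′′(t) = μ^2*e^(μ*t)*e^(σ^2*t^2/2) + 2*μ*σ^2*t*e^(μ*t)*e^(σ^2*t^2/2) + σ^4*t^2*e^(μ*t)*e^(σ^2*t^2/2) + σ^2*e^(μ*t)*e^(σ^2*t^2/2)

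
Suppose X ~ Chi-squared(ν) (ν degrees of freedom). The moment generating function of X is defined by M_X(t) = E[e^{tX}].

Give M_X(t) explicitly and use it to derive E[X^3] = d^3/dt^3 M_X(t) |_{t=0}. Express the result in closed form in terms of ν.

E[X^3] = D^3[M](0) = ν*(ν^2 + 6*ν + 8)

M_X(t) = (1 - 2*t)^(-ν/2)
D^3[M](t) = (-ν^3 - 6*ν^2 - 8*ν)/(8*t^3*(1 - 2*t)^(ν/2) - 12*t^2*(1 - 2*t)^(ν/2) + 6*t*(1 - 2*t)^(ν/2) - (1 - 2*t)^(ν/2))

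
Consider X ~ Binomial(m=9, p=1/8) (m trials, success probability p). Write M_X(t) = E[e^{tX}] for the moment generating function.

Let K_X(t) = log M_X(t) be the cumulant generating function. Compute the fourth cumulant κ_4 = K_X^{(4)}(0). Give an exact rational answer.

κ_4 = K^(4)(0) = 693/2048

M_X(t) = (e^(t)/8 + 7/8)^9
K_X(t) = log M_X(t) = 9*log(e^(t)/8 + 7/8)
K^(4)(t) = (63*e^(3*t) - 1764*e^(2*t) + 3087*e^(t))/(e^(4*t) + 28*e^(3*t) + 294*e^(2*t) + 1372*e^(t) + 2401)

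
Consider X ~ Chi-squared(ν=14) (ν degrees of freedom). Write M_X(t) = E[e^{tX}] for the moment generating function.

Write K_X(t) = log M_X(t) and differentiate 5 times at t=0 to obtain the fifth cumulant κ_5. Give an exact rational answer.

κ_5 = d^5K/dt^5 |_{t=0} = 5376

M_X(t) = (1 - 2*t)^(-7)
K_X(t) = log M_X(t) = -7*log(1 - 2*t)
dK/dt = -14/(2*t - 1)
d^2K/dt^2 = 28/(4*t^2 - 4*t + 1)
d^3K/dt^3 = -112/(8*t^3 - 12*t^2 + 6*t - 1)
d^4K/dt^4 = 672/(16*t^4 - 32*t^3 + 24*t^2 - 8*t + 1)
d^5K/dt^5 = -5376/(32*t^5 - 80*t^4 + 80*t^3 - 40*t^2 + 10*t - 1)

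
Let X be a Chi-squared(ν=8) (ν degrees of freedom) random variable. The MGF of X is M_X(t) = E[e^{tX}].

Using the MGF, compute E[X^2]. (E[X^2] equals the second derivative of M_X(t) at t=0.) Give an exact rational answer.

M_X(t) = (1 - 2*t)^(-4)
M^(2)(t) = 80/(64*t^6 - 192*t^5 + 240*t^4 - 160*t^3 + 60*t^2 - 12*t + 1)

E[X^2] = M^(2)(0) = 80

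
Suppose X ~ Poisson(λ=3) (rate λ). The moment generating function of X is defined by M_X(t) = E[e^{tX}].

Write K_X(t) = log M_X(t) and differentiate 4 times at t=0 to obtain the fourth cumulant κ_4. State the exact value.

M_X(t) = e^(3*e^(t) - 3)
K_X(t) = log M_X(t) = 3*e^(t) - 3
K′(t) = 3*e^(t)
K′′(t) = 3*e^(t)
K′′′(t) = 3*e^(t)
K′′′′(t) = 3*e^(t)

κ_4 = K′′′′(0) = 3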